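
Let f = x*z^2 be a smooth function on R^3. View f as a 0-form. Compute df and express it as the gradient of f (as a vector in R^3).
df = (z^2) dx + (0) dy + (2*x*z) dz; grad f = (z^2, 0, 2*x*z)

For a 0-form f, d f = (∂f/∂x) dx + (∂f/∂y) dy + (∂f/∂z) dz. The components of the vector representation are exactly the entries of grad f in Cartesian coordinates:
  ∂f/∂x = z^2
  ∂f/∂y = 0
  ∂f/∂z = 2*x*z.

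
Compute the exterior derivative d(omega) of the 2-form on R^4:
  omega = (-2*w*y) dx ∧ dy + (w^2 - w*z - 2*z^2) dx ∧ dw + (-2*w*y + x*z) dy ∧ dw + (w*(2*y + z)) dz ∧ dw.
d(omega) = (-2*y + z) dx ∧ dy ∧ dw + (w + 4*z) dx ∧ dz ∧ dw + (2*w - x) dy ∧ dz ∧ dw

For a 2-form omega = sum_{i<j} g_{ij} dx_i ∧ dx_j, the exterior derivative is
  d(omega) = sum_{i<j} d(g_{ij}) ∧ dx_i ∧ dx_j = sum_{i<j, k} (∂g_{ij}/∂x_k) dx_k ∧ dx_i ∧ dx_j.
Expand each term, using dx_k ∧ dx_i ∧ dx_j = sgn(permutation) dx_{(a)} ∧ dx_{(b)} ∧ dx_{(c)} with (a < b < c) sorted:
  d(-2*w*y) includes (∂/∂w)(-2*w*y) dw = (-2*y) dw, which multiplied by dx ∧ dy gives (-2*y) dx ∧ dy ∧ dw
  d(w^2 - w*z - 2*z^2) includes (∂/∂z)(w^2 - w*z - 2*z^2) dz = (-w - 4*z) dz, which multiplied by dx ∧ dw gives (w + 4*z) dx ∧ dz ∧ dw
  d(-2*w*y + x*z) includes (∂/∂x)(-2*w*y + x*z) dx = (z) dx, which multiplied by dy ∧ dw gives (z) dx ∧ dy ∧ dw
  d(-2*w*y + x*z) includes (∂/∂z)(-2*w*y + x*z) dz = (x) dz, which multiplied by dy ∧ dw gives (-x) dy ∧ dz ∧ dw
  d(w*(2*y + z)) includes (∂/∂y)(w*(2*y + z)) dy = (2*w) dy, which multiplied by dz ∧ dw gives (2*w) dy ∧ dz ∧ dw
Collecting like 3-forms: d(omega) = (-2*y + z) dx ∧ dy ∧ dw + (w + 4*z) dx ∧ dz ∧ dw + (2*w - x) dy ∧ dz ∧ dw.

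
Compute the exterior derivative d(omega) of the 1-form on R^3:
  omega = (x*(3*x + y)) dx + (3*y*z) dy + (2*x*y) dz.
d(omega) = (-x) dx ∧ dy + (2*y) dx ∧ dz + (2*x - 3*y) dy ∧ dz

For a 1-form omega = sum_i f_i dx_i, the exterior derivative is
  d(omega) = sum_{i < j} (∂f_j/∂x_i - ∂f_i/∂x_j) dx_i ∧ dx_j.
  coefficient of dx ∧ dy: ∂f_2/∂x - ∂f_1/∂y = ∂(3*y*z)/∂x - ∂(x*(3*x + y))/∂y = -x
  coefficient of dx ∧ dz: ∂f_3/∂x - ∂f_1/∂z = ∂(2*x*y)/∂x - ∂(x*(3*x + y))/∂z = 2*y
  coefficient of dy ∧ dz: ∂f_3/∂y - ∂f_2/∂z = ∂(2*x*y)/∂y - ∂(3*y*z)/∂z = 2*x - 3*y
Assembling: d(omega) = (-x) dx ∧ dy + (2*y) dx ∧ dz + (2*x - 3*y) dy ∧ dz.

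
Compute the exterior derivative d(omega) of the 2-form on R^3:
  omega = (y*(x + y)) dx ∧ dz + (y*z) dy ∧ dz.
d(omega) = (-x - 2*y) dx ∧ dy ∧ dz

For a 2-form omega = sum_{i<j} g_{ij} dx_i ∧ dx_j, the exterior derivative is
  d(omega) = sum_{i<j} d(g_{ij}) ∧ dx_i ∧ dx_j = sum_{i<j, k} (∂g_{ij}/∂x_k) dx_k ∧ dx_i ∧ dx_j.
Expand each term, using dx_k ∧ dx_i ∧ dx_j = sgn(permutation) dx_{(a)} ∧ dx_{(b)} ∧ dx_{(c)} with (a < b < c) sorted:
  d(y*(x + y)) includes (∂/∂y)(y*(x + y)) dy = (x + 2*y) dy, which multiplied by dx ∧ dz gives (-x - 2*y) dx ∧ dy ∧ dz
Collecting like 3-forms: d(omega) = (-x - 2*y) dx ∧ dy ∧ dz.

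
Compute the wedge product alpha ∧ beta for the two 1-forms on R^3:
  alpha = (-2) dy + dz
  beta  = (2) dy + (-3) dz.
alpha ∧ beta = (4) dy ∧ dz

Distribute the wedge, using dx_i ∧ dx_j = -dx_j ∧ dx_i and dx_i ∧ dx_i = 0. For each pair (i, j) with i < j, the coefficient of dx_i ∧ dx_j in alpha ∧ beta is (alpha_i * beta_j - alpha_j * beta_i). Collecting: alpha ∧ beta = (4) dy ∧ dz.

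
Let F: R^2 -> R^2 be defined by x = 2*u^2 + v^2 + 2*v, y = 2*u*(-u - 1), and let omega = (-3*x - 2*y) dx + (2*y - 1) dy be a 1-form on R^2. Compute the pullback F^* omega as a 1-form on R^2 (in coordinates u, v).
F^* omega = (8*u^3 + 40*u^2 - 12*u*v^2 - 24*u*v + 12*u + 2) du + (-4*u^2*v - 4*u^2 + 8*u*v + 8*u - 6*v^3 - 18*v^2 - 12*v) dv

Using F^*(f dg) = (f ∘ F) d(g ∘ F), substitute each coordinate x_i by F_i(u, v) in f_i, and replace dx_i by d F_i = (∂F_i/∂u) du + (∂F_i/∂v) dv.
  For the x component: f_1(F) = -2*u^2 + 4*u - 3*v^2 - 6*v; d F_1 = (4*u) du + (2*v + 2) dv
  For the y component: f_2(F) = -4*u^2 - 4*u - 1; d F_2 = (-4*u - 2) du + (0) dv
Combining and collecting du, dv coefficients:
  coeff of du: 8*u^3 + 40*u^2 - 12*u*v^2 - 24*u*v + 12*u + 2
  coeff of dv: -4*u^2*v - 4*u^2 + 8*u*v + 8*u - 6*v^3 - 18*v^2 - 12*v
F^* omega = (8*u^3 + 40*u^2 - 12*u*v^2 - 24*u*v + 12*u + 2) du + (-4*u^2*v - 4*u^2 + 8*u*v + 8*u - 6*v^3 - 18*v^2 - 12*v) dv.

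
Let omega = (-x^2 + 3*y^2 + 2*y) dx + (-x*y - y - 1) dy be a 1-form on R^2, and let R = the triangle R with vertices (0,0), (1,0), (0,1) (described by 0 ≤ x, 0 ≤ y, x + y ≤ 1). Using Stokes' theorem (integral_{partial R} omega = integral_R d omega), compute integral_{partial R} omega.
integral_(partial R) omega = -13/6

Stokes: integral_partial_R omega = integral_R d omega with d omega = (∂Q/∂x - ∂P/∂y) dx ∧ dy.
  ∂Q/∂x = -y
  ∂P/∂y = 6*y + 2
  integrand = ∂Q/∂x - ∂P/∂y = -7*y - 2.
Integrating over R: integral_0^1 integral_0^{1-x} (-7*y - 2) dy dx = -13/6.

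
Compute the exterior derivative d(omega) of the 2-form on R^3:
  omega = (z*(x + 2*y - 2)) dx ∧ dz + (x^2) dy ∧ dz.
d(omega) = (2*x - 2*z) dx ∧ dy ∧ dz

For a 2-form omega = sum_{i<j} g_{ij} dx_i ∧ dx_j, the exterior derivative is
  d(omega) = sum_{i<j} d(g_{ij}) ∧ dx_i ∧ dx_j = sum_{i<j, k} (∂g_{ij}/∂x_k) dx_k ∧ dx_i ∧ dx_j.
Expand each term, using dx_k ∧ dx_i ∧ dx_j = sgn(permutation) dx_{(a)} ∧ dx_{(b)} ∧ dx_{(c)} with (a < b < c) sorted:
  d(z*(x + 2*y - 2)) includes (∂/∂y)(z*(x + 2*y - 2)) dy = (2*z) dy, which multiplied by dx ∧ dz gives (-2*z) dx ∧ dy ∧ dz
  d(x^2) includes (∂/∂x)(x^2) dx = (2*x) dx, which multiplied by dy ∧ dz gives (2*x) dx ∧ dy ∧ dz
Collecting like 3-forms: d(omega) = (2*x - 2*z) dx ∧ dy ∧ dz.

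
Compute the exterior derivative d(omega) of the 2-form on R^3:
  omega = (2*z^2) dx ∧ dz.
d(omega) = 0

For a 2-form omega = sum_{i<j} g_{ij} dx_i ∧ dx_j, the exterior derivative is
  d(omega) = sum_{i<j} d(g_{ij}) ∧ dx_i ∧ dx_j = sum_{i<j, k} (∂g_{ij}/∂x_k) dx_k ∧ dx_i ∧ dx_j.
Expand each term, using dx_k ∧ dx_i ∧ dx_j = sgn(permutation) dx_{(a)} ∧ dx_{(b)} ∧ dx_{(c)} with (a < b < c) sorted:

Collecting like 3-forms: d(omega) = 0.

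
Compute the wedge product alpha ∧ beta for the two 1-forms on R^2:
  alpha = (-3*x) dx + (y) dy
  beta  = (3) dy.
alpha ∧ beta = (-9*x) dx ∧ dy

Distribute the wedge, using dx_i ∧ dx_j = -dx_j ∧ dx_i and dx_i ∧ dx_i = 0. For each pair (i, j) with i < j, the coefficient of dx_i ∧ dx_j in alpha ∧ beta is (alpha_i * beta_j - alpha_j * beta_i). Collecting: alpha ∧ beta = (-9*x) dx ∧ dy.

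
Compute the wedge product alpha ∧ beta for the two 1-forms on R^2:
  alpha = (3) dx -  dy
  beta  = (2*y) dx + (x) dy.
alpha ∧ beta = (3*x + 2*y) dx ∧ dy

Distribute the wedge, using dx_i ∧ dx_j = -dx_j ∧ dx_i and dx_i ∧ dx_i = 0. For each pair (i, j) with i < j, the coefficient of dx_i ∧ dx_j in alpha ∧ beta is (alpha_i * beta_j - alpha_j * beta_i). Collecting: alpha ∧ beta = (3*x + 2*y) dx ∧ dy.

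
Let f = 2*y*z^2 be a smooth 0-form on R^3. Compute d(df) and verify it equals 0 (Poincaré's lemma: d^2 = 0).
d(df) = 0

Step 1: df = sum_i (∂f/∂x_i) dx_i = (0) dx + (2*z^2) dy + (4*y*z) dz.
Step 2: Apply d again. Using the 1-form formula, the coefficient of dx ∧ dy in d(df) is ∂^2 f/∂x ∂y - ∂^2 f/∂y ∂x = (0) - (0) = 0 (equality of mixed partials for smooth f).
Similarly for dx ∧ dz and dy ∧ dz — all coefficients vanish. So d(df) = 0.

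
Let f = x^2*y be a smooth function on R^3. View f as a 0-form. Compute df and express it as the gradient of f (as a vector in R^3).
df = (2*x*y) dx + (x^2) dy + (0) dz; grad f = (2*x*y, x^2, 0)

For a 0-form f, d f = (∂f/∂x) dx + (∂f/∂y) dy + (∂f/∂z) dz. The components of the vector representation are exactly the entries of grad f in Cartesian coordinates:
  ∂f/∂x = 2*x*y
  ∂f/∂y = x^2
  ∂f/∂z = 0.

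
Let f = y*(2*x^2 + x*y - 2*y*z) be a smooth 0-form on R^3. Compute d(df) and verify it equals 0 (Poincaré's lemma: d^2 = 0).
d(df) = 0

Step 1: df = sum_i (∂f/∂x_i) dx_i = (y*(4*x + y)) dx + (2*x^2 + 2*x*y - 4*y*z) dy + (-2*y^2) dz.
Step 2: Apply d again. Using the 1-form formula, the coefficient of dx ∧ dy in d(df) is ∂^2 f/∂x ∂y - ∂^2 f/∂y ∂x = (4*x + 2*y) - (4*x + 2*y) = 0 (equality of mixed partials for smooth f).
Similarly for dx ∧ dz and dy ∧ dz — all coefficients vanish. So d(df) = 0.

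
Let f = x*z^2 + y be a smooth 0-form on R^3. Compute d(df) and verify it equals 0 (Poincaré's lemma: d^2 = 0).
d(df) = 0

Step 1: df = sum_i (∂f/∂x_i) dx_i = (z^2) dx + (1) dy + (2*x*z) dz.
Step 2: Apply d again. Using the 1-form formula, the coefficient of dx ∧ dy in d(df) is ∂^2 f/∂x ∂y - ∂^2 f/∂y ∂x = (0) - (0) = 0 (equality of mixed partials for smooth f).
Similarly for dx ∧ dz and dy ∧ dz — all coefficients vanish. So d(df) = 0.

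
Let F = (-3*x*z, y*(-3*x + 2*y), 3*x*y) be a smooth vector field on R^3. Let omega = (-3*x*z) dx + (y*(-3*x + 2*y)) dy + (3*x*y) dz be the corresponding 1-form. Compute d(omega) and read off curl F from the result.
d(omega) = (3*x) dy ∧ dz + (-3*x - 3*y) dz ∧ dx + (-3*y) dx ∧ dy; curl F = (3*x, -3*x - 3*y, -3*y)

d omega = sum_{i<j} (∂f_j/∂x_i - ∂f_i/∂x_j) dx_i ∧ dx_j. Under the identification (dy ∧ dz, dz ∧ dx, dx ∧ dy) ↔ (e_x, e_y, e_z), the coefficients are exactly the components of curl F. Compute:
  ∂R/∂y - ∂Q/∂z = (3*x) - (0) = 3*x
  ∂P/∂z - ∂R/∂x = (-3*x) - (3*y) = -3*x - 3*y
  ∂Q/∂x - ∂P/∂y = (-3*y) - (0) = -3*y.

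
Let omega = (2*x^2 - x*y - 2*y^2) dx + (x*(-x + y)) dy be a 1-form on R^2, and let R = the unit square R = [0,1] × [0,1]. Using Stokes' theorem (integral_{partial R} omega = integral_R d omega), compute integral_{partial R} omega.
integral_(partial R) omega = 2

Stokes: integral_partial_R omega = integral_R d omega with d omega = (∂Q/∂x - ∂P/∂y) dx ∧ dy.
  ∂Q/∂x = -2*x + y
  ∂P/∂y = -x - 4*y
  integrand = ∂Q/∂x - ∂P/∂y = -x + 5*y.
Integrating over R: integral_0^1 integral_0^1 (-x + 5*y) dx dy = 2.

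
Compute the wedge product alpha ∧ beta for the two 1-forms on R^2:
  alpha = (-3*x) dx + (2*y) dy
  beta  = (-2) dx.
alpha ∧ beta = (4*y) dx ∧ dy

Distribute the wedge, using dx_i ∧ dx_j = -dx_j ∧ dx_i and dx_i ∧ dx_i = 0. For each pair (i, j) with i < j, the coefficient of dx_i ∧ dx_j in alpha ∧ beta is (alpha_i * beta_j - alpha_j * beta_i). Collecting: alpha ∧ beta = (4*y) dx ∧ dy.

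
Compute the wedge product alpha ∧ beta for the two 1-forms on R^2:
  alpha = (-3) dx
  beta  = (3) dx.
alpha ∧ beta = 0

Distribute the wedge, using dx_i ∧ dx_j = -dx_j ∧ dx_i and dx_i ∧ dx_i = 0. For each pair (i, j) with i < j, the coefficient of dx_i ∧ dx_j in alpha ∧ beta is (alpha_i * beta_j - alpha_j * beta_i). Collecting: alpha ∧ beta = 0.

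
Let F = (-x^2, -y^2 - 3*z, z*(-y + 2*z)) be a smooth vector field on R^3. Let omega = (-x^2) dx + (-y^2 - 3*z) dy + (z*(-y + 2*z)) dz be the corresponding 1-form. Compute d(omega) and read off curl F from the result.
d(omega) = (3 - z) dy ∧ dz + (0) dz ∧ dx + (0) dx ∧ dy; curl F = (3 - z, 0, 0)

d omega = sum_{i<j} (∂f_j/∂x_i - ∂f_i/∂x_j) dx_i ∧ dx_j. Under the identification (dy ∧ dz, dz ∧ dx, dx ∧ dy) ↔ (e_x, e_y, e_z), the coefficients are exactly the components of curl F. Compute:
  ∂R/∂y - ∂Q/∂z = (-z) - (-3) = 3 - z
  ∂P/∂z - ∂R/∂x = (0) - (0) = 0
  ∂Q/∂x - ∂P/∂y = (0) - (0) = 0.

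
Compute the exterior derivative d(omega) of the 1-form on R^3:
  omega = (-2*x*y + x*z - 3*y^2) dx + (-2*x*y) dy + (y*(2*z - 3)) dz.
d(omega) = (2*x + 4*y) dx ∧ dy + (-x) dx ∧ dz + (2*z - 3) dy ∧ dz

For a 1-form omega = sum_i f_i dx_i, the exterior derivative is
  d(omega) = sum_{i < j} (∂f_j/∂x_i - ∂f_i/∂x_j) dx_i ∧ dx_j.
  coefficient of dx ∧ dy: ∂f_2/∂x - ∂f_1/∂y = ∂(-2*x*y)/∂x - ∂(-2*x*y + x*z - 3*y^2)/∂y = 2*x + 4*y
  coefficient of dx ∧ dz: ∂f_3/∂x - ∂f_1/∂z = ∂(y*(2*z - 3))/∂x - ∂(-2*x*y + x*z - 3*y^2)/∂z = -x
  coefficient of dy ∧ dz: ∂f_3/∂y - ∂f_2/∂z = ∂(y*(2*z - 3))/∂y - ∂(-2*x*y)/∂z = 2*z - 3
Assembling: d(omega) = (2*x + 4*y) dx ∧ dy + (-x) dx ∧ dz + (2*z - 3) dy ∧ dz.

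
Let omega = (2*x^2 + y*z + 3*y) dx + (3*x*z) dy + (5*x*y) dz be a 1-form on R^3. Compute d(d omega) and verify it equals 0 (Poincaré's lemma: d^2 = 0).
d(d omega) = 0

Step 1: d omega = sum_{i<j} (∂f_j/∂x_i - ∂f_i/∂x_j) dx_i ∧ dx_j:
  coeff of dx ∧ dy: 2*z - 3
  coeff of dx ∧ dz: 4*y
  coeff of dy ∧ dz: 2*x
Step 2: Apply d again to each 2-form coefficient. The only possible 3-form in R^3 is dx ∧ dy ∧ dz, with coefficient
  ∂(coeff of dy∧dz)/∂x - ∂(coeff of dx∧dz)/∂y + ∂(coeff of dx∧dy)/∂z
  = ∂/∂x (2*x) - ∂/∂y (4*y) + ∂/∂z (2*z - 3).
Each of these terms simplifies to sums of mixed partials that cancel in pairs. The result is 0 (by equality of mixed partials for smooth functions — Schwarz / Clairaut).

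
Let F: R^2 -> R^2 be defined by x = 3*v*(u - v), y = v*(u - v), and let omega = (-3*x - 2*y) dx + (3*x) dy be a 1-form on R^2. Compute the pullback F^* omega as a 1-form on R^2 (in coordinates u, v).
F^* omega = (24*v^2*(-u + v)) du + (24*v*(-u^2 + 3*u*v - 2*v^2)) dv

Using F^*(f dg) = (f ∘ F) d(g ∘ F), substitute each coordinate x_i by F_i(u, v) in f_i, and replace dx_i by d F_i = (∂F_i/∂u) du + (∂F_i/∂v) dv.
  For the x component: f_1(F) = 11*v*(-u + v); d F_1 = (3*v) du + (3*u - 6*v) dv
  For the y component: f_2(F) = 9*v*(u - v); d F_2 = (v) du + (u - 2*v) dv
Combining and collecting du, dv coefficients:
  coeff of du: 24*v^2*(-u + v)
  coeff of dv: 24*v*(-u^2 + 3*u*v - 2*v^2)
F^* omega = (24*v^2*(-u + v)) du + (24*v*(-u^2 + 3*u*v - 2*v^2)) dv.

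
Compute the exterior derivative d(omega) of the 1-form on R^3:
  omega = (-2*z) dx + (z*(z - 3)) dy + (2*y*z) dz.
d(omega) = (2) dx ∧ dz + (3) dy ∧ dz

For a 1-form omega = sum_i f_i dx_i, the exterior derivative is
  d(omega) = sum_{i < j} (∂f_j/∂x_i - ∂f_i/∂x_j) dx_i ∧ dx_j.
  coefficient of dx ∧ dz: ∂f_3/∂x - ∂f_1/∂z = ∂(2*y*z)/∂x - ∂(-2*z)/∂z = 2
  coefficient of dy ∧ dz: ∂f_3/∂y - ∂f_2/∂z = ∂(2*y*z)/∂y - ∂(z*(z - 3))/∂z = 3
Assembling: d(omega) = (2) dx ∧ dz + (3) dy ∧ dz.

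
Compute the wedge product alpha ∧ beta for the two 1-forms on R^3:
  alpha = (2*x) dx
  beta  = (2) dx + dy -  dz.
alpha ∧ beta = (2*x) dx ∧ dy + (-2*x) dx ∧ dz

Distribute the wedge, using dx_i ∧ dx_j = -dx_j ∧ dx_i and dx_i ∧ dx_i = 0. For each pair (i, j) with i < j, the coefficient of dx_i ∧ dx_j in alpha ∧ beta is (alpha_i * beta_j - alpha_j * beta_i). Collecting: alpha ∧ beta = (2*x) dx ∧ dy + (-2*x) dx ∧ dz.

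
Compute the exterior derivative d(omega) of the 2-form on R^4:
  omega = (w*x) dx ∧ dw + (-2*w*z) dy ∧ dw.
d(omega) = (2*w) dy ∧ dz ∧ dw

For a 2-form omega = sum_{i<j} g_{ij} dx_i ∧ dx_j, the exterior derivative is
  d(omega) = sum_{i<j} d(g_{ij}) ∧ dx_i ∧ dx_j = sum_{i<j, k} (∂g_{ij}/∂x_k) dx_k ∧ dx_i ∧ dx_j.
Expand each term, using dx_k ∧ dx_i ∧ dx_j = sgn(permutation) dx_{(a)} ∧ dx_{(b)} ∧ dx_{(c)} with (a < b < c) sorted:
  d(-2*w*z) includes (∂/∂z)(-2*w*z) dz = (-2*w) dz, which multiplied by dy ∧ dw gives (2*w) dy ∧ dz ∧ dw
Collecting like 3-forms: d(omega) = (2*w) dy ∧ dz ∧ dw.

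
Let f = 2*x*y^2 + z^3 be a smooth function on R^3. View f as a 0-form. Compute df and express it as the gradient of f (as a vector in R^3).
df = (2*y^2) dx + (4*x*y) dy + (3*z^2) dz; grad f = (2*y^2, 4*x*y, 3*z^2)

For a 0-form f, d f = (∂f/∂x) dx + (∂f/∂y) dy + (∂f/∂z) dz. The components of the vector representation are exactly the entries of grad f in Cartesian coordinates:
  ∂f/∂x = 2*y^2
  ∂f/∂y = 4*x*y
  ∂f/∂z = 3*z^2.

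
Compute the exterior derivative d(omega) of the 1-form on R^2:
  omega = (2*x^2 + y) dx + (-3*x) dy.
d(omega) = (-4) dx ∧ dy

For a 1-form omega = sum_i f_i dx_i, the exterior derivative is
  d(omega) = sum_{i < j} (∂f_j/∂x_i - ∂f_i/∂x_j) dx_i ∧ dx_j.
  coefficient of dx ∧ dy: ∂f_2/∂x - ∂f_1/∂y = ∂(-3*x)/∂x - ∂(2*x^2 + y)/∂y = -4
Assembling: d(omega) = (-4) dx ∧ dy.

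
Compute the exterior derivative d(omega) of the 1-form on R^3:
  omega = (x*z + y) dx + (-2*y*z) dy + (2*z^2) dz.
d(omega) = (-1) dx ∧ dy + (-x) dx ∧ dz + (2*y) dy ∧ dz

For a 1-form omega = sum_i f_i dx_i, the exterior derivative is
  d(omega) = sum_{i < j} (∂f_j/∂x_i - ∂f_i/∂x_j) dx_i ∧ dx_j.
  coefficient of dx ∧ dy: ∂f_2/∂x - ∂f_1/∂y = ∂(-2*y*z)/∂x - ∂(x*z + y)/∂y = -1
  coefficient of dx ∧ dz: ∂f_3/∂x - ∂f_1/∂z = ∂(2*z^2)/∂x - ∂(x*z + y)/∂z = -x
  coefficient of dy ∧ dz: ∂f_3/∂y - ∂f_2/∂z = ∂(2*z^2)/∂y - ∂(-2*y*z)/∂z = 2*y
Assembling: d(omega) = (-1) dx ∧ dy + (-x) dx ∧ dz + (2*y) dy ∧ dz.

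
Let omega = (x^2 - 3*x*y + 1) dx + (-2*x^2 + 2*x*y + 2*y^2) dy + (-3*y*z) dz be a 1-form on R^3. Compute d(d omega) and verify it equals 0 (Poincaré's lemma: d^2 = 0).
d(d omega) = 0

Step 1: d omega = sum_{i<j} (∂f_j/∂x_i - ∂f_i/∂x_j) dx_i ∧ dx_j:
  coeff of dx ∧ dy: -x + 2*y
  coeff of dx ∧ dz: 0
  coeff of dy ∧ dz: -3*z
Step 2: Apply d again to each 2-form coefficient. The only possible 3-form in R^3 is dx ∧ dy ∧ dz, with coefficient
  ∂(coeff of dy∧dz)/∂x - ∂(coeff of dx∧dz)/∂y + ∂(coeff of dx∧dy)/∂z
  = ∂/∂x (-3*z) - ∂/∂y (0) + ∂/∂z (-x + 2*y).
Each of these terms simplifies to sums of mixed partials that cancel in pairs. The result is 0 (by equality of mixed partials for smooth functions — Schwarz / Clairaut).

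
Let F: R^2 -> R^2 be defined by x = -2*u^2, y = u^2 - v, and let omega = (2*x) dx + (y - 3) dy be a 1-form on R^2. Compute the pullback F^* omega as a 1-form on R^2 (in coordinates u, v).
F^* omega = (2*u*(9*u^2 - v - 3)) du + (-u^2 + v + 3) dv

Using F^*(f dg) = (f ∘ F) d(g ∘ F), substitute each coordinate x_i by F_i(u, v) in f_i, and replace dx_i by d F_i = (∂F_i/∂u) du + (∂F_i/∂v) dv.
  For the x component: f_1(F) = -4*u^2; d F_1 = (-4*u) du + (0) dv
  For the y component: f_2(F) = u^2 - v - 3; d F_2 = (2*u) du + (-1) dv
Combining and collecting du, dv coefficients:
  coeff of du: 2*u*(9*u^2 - v - 3)
  coeff of dv: -u^2 + v + 3
F^* omega = (2*u*(9*u^2 - v - 3)) du + (-u^2 + v + 3) dv.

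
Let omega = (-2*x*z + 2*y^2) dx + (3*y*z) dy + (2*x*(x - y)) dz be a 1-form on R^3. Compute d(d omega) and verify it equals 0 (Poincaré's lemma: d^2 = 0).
d(d omega) = 0

Step 1: d omega = sum_{i<j} (∂f_j/∂x_i - ∂f_i/∂x_j) dx_i ∧ dx_j:
  coeff of dx ∧ dy: -4*y
  coeff of dx ∧ dz: 6*x - 2*y
  coeff of dy ∧ dz: -2*x - 3*y
Step 2: Apply d again to each 2-form coefficient. The only possible 3-form in R^3 is dx ∧ dy ∧ dz, with coefficient
  ∂(coeff of dy∧dz)/∂x - ∂(coeff of dx∧dz)/∂y + ∂(coeff of dx∧dy)/∂z
  = ∂/∂x (-2*x - 3*y) - ∂/∂y (6*x - 2*y) + ∂/∂z (-4*y).
Each of these terms simplifies to sums of mixed partials that cancel in pairs. The result is 0 (by equality of mixed partials for smooth functions — Schwarz / Clairaut).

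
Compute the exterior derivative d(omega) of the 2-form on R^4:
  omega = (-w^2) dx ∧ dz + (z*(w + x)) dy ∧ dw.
d(omega) = (-2*w) dx ∧ dz ∧ dw + (z) dx ∧ dy ∧ dw + (-w - x) dy ∧ dz ∧ dw

For a 2-form omega = sum_{i<j} g_{ij} dx_i ∧ dx_j, the exterior derivative is
  d(omega) = sum_{i<j} d(g_{ij}) ∧ dx_i ∧ dx_j = sum_{i<j, k} (∂g_{ij}/∂x_k) dx_k ∧ dx_i ∧ dx_j.
Expand each term, using dx_k ∧ dx_i ∧ dx_j = sgn(permutation) dx_{(a)} ∧ dx_{(b)} ∧ dx_{(c)} with (a < b < c) sorted:
  d(-w^2) includes (∂/∂w)(-w^2) dw = (-2*w) dw, which multiplied by dx ∧ dz gives (-2*w) dx ∧ dz ∧ dw
  d(z*(w + x)) includes (∂/∂x)(z*(w + x)) dx = (z) dx, which multiplied by dy ∧ dw gives (z) dx ∧ dy ∧ dw
  d(z*(w + x)) includes (∂/∂z)(z*(w + x)) dz = (w + x) dz, which multiplied by dy ∧ dw gives (-w - x) dy ∧ dz ∧ dw
Collecting like 3-forms: d(omega) = (-2*w) dx ∧ dz ∧ dw + (z) dx ∧ dy ∧ dw + (-w - x) dy ∧ dz ∧ dw.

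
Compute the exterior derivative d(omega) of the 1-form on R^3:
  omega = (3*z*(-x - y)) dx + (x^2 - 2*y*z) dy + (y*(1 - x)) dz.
d(omega) = (2*x + 3*z) dx ∧ dy + (3*x + 2*y) dx ∧ dz + (-x + 2*y + 1) dy ∧ dz

For a 1-form omega = sum_i f_i dx_i, the exterior derivative is
  d(omega) = sum_{i < j} (∂f_j/∂x_i - ∂f_i/∂x_j) dx_i ∧ dx_j.
  coefficient of dx ∧ dy: ∂f_2/∂x - ∂f_1/∂y = ∂(x^2 - 2*y*z)/∂x - ∂(3*z*(-x - y))/∂y = 2*x + 3*z
  coefficient of dx ∧ dz: ∂f_3/∂x - ∂f_1/∂z = ∂(y*(1 - x))/∂x - ∂(3*z*(-x - y))/∂z = 3*x + 2*y
  coefficient of dy ∧ dz: ∂f_3/∂y - ∂f_2/∂z = ∂(y*(1 - x))/∂y - ∂(x^2 - 2*y*z)/∂z = -x + 2*y + 1
Assembling: d(omega) = (2*x + 3*z) dx ∧ dy + (3*x + 2*y) dx ∧ dz + (-x + 2*y + 1) dy ∧ dz.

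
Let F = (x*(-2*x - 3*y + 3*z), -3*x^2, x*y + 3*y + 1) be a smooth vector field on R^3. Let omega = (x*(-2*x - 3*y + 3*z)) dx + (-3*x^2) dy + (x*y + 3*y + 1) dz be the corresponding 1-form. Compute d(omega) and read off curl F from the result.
d(omega) = (x + 3) dy ∧ dz + (3*x - y) dz ∧ dx + (-3*x) dx ∧ dy; curl F = (x + 3, 3*x - y, -3*x)

d omega = sum_{i<j} (∂f_j/∂x_i - ∂f_i/∂x_j) dx_i ∧ dx_j. Under the identification (dy ∧ dz, dz ∧ dx, dx ∧ dy) ↔ (e_x, e_y, e_z), the coefficients are exactly the components of curl F. Compute:
  ∂R/∂y - ∂Q/∂z = (x + 3) - (0) = x + 3
  ∂P/∂z - ∂R/∂x = (3*x) - (y) = 3*x - y
  ∂Q/∂x - ∂P/∂y = (-6*x) - (-3*x) = -3*x.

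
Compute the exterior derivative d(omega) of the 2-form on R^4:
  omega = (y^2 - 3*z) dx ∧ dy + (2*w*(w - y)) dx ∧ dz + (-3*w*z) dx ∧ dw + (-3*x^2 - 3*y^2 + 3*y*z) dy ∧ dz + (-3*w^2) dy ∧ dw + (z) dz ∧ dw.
d(omega) = (2*w - 6*x - 3) dx ∧ dy ∧ dz + (7*w - 2*y) dx ∧ dz ∧ dw

For a 2-form omega = sum_{i<j} g_{ij} dx_i ∧ dx_j, the exterior derivative is
  d(omega) = sum_{i<j} d(g_{ij}) ∧ dx_i ∧ dx_j = sum_{i<j, k} (∂g_{ij}/∂x_k) dx_k ∧ dx_i ∧ dx_j.
Expand each term, using dx_k ∧ dx_i ∧ dx_j = sgn(permutation) dx_{(a)} ∧ dx_{(b)} ∧ dx_{(c)} with (a < b < c) sorted:
  d(y^2 - 3*z) includes (∂/∂z)(y^2 - 3*z) dz = (-3) dz, which multiplied by dx ∧ dy gives (-3) dx ∧ dy ∧ dz
  d(2*w*(w - y)) includes (∂/∂y)(2*w*(w - y)) dy = (-2*w) dy, which multiplied by dx ∧ dz gives (2*w) dx ∧ dy ∧ dz
  d(2*w*(w - y)) includes (∂/∂w)(2*w*(w - y)) dw = (4*w - 2*y) dw, which multiplied by dx ∧ dz gives (4*w - 2*y) dx ∧ dz ∧ dw
  d(-3*w*z) includes (∂/∂z)(-3*w*z) dz = (-3*w) dz, which multiplied by dx ∧ dw gives (3*w) dx ∧ dz ∧ dw
  d(-3*x^2 - 3*y^2 + 3*y*z) includes (∂/∂x)(-3*x^2 - 3*y^2 + 3*y*z) dx = (-6*x) dx, which multiplied by dy ∧ dz gives (-6*x) dx ∧ dy ∧ dz
Collecting like 3-forms: d(omega) = (2*w - 6*x - 3) dx ∧ dy ∧ dz + (7*w - 2*y) dx ∧ dz ∧ dw.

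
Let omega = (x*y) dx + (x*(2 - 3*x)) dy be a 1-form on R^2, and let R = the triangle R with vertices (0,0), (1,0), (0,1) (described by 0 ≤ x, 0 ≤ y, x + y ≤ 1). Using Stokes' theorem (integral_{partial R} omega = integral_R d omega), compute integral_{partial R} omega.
integral_(partial R) omega = -1/6

Stokes: integral_partial_R omega = integral_R d omega with d omega = (∂Q/∂x - ∂P/∂y) dx ∧ dy.
  ∂Q/∂x = 2 - 6*x
  ∂P/∂y = x
  integrand = ∂Q/∂x - ∂P/∂y = 2 - 7*x.
Integrating over R: integral_0^1 integral_0^{1-x} (2 - 7*x) dy dx = -1/6.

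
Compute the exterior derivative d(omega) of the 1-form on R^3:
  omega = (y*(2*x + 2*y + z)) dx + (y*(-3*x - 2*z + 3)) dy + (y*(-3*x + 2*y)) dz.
d(omega) = (-2*x - 7*y - z) dx ∧ dy + (-4*y) dx ∧ dz + (-3*x + 6*y) dy ∧ dz

For a 1-form omega = sum_i f_i dx_i, the exterior derivative is
  d(omega) = sum_{i < j} (∂f_j/∂x_i - ∂f_i/∂x_j) dx_i ∧ dx_j.
  coefficient of dx ∧ dy: ∂f_2/∂x - ∂f_1/∂y = ∂(y*(-3*x - 2*z + 3))/∂x - ∂(y*(2*x + 2*y + z))/∂y = -2*x - 7*y - z
  coefficient of dx ∧ dz: ∂f_3/∂x - ∂f_1/∂z = ∂(y*(-3*x + 2*y))/∂x - ∂(y*(2*x + 2*y + z))/∂z = -4*y
  coefficient of dy ∧ dz: ∂f_3/∂y - ∂f_2/∂z = ∂(y*(-3*x + 2*y))/∂y - ∂(y*(-3*x - 2*z + 3))/∂z = -3*x + 6*y
Assembling: d(omega) = (-2*x - 7*y - z) dx ∧ dy + (-4*y) dx ∧ dz + (-3*x + 6*y) dy ∧ dz.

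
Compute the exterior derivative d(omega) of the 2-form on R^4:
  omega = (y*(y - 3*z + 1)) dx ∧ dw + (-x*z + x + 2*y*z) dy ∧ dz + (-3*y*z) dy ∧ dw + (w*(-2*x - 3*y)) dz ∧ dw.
d(omega) = (-2*y + 3*z - 1) dx ∧ dy ∧ dw + (-2*w + 3*y) dx ∧ dz ∧ dw + (1 - z) dx ∧ dy ∧ dz + (-3*w + 3*y) dy ∧ dz ∧ dw

For a 2-form omega = sum_{i<j} g_{ij} dx_i ∧ dx_j, the exterior derivative is
  d(omega) = sum_{i<j} d(g_{ij}) ∧ dx_i ∧ dx_j = sum_{i<j, k} (∂g_{ij}/∂x_k) dx_k ∧ dx_i ∧ dx_j.
Expand each term, using dx_k ∧ dx_i ∧ dx_j = sgn(permutation) dx_{(a)} ∧ dx_{(b)} ∧ dx_{(c)} with (a < b < c) sorted:
  d(y*(y - 3*z + 1)) includes (∂/∂y)(y*(y - 3*z + 1)) dy = (2*y - 3*z + 1) dy, which multiplied by dx ∧ dw gives (-2*y + 3*z - 1) dx ∧ dy ∧ dw
  d(y*(y - 3*z + 1)) includes (∂/∂z)(y*(y - 3*z + 1)) dz = (-3*y) dz, which multiplied by dx ∧ dw gives (3*y) dx ∧ dz ∧ dw
  d(-x*z + x + 2*y*z) includes (∂/∂x)(-x*z + x + 2*y*z) dx = (1 - z) dx, which multiplied by dy ∧ dz gives (1 - z) dx ∧ dy ∧ dz
  d(-3*y*z) includes (∂/∂z)(-3*y*z) dz = (-3*y) dz, which multiplied by dy ∧ dw gives (3*y) dy ∧ dz ∧ dw
  d(w*(-2*x - 3*y)) includes (∂/∂x)(w*(-2*x - 3*y)) dx = (-2*w) dx, which multiplied by dz ∧ dw gives (-2*w) dx ∧ dz ∧ dw
  d(w*(-2*x - 3*y)) includes (∂/∂y)(w*(-2*x - 3*y)) dy = (-3*w) dy, which multiplied by dz ∧ dw gives (-3*w) dy ∧ dz ∧ dw
Collecting like 3-forms: d(omega) = (-2*y + 3*z - 1) dx ∧ dy ∧ dw + (-2*w + 3*y) dx ∧ dz ∧ dw + (1 - z) dx ∧ dy ∧ dz + (-3*w + 3*y) dy ∧ dz ∧ dw.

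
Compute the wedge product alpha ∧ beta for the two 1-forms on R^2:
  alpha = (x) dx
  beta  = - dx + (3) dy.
alpha ∧ beta = (3*x) dx ∧ dy

Distribute the wedge, using dx_i ∧ dx_j = -dx_j ∧ dx_i and dx_i ∧ dx_i = 0. For each pair (i, j) with i < j, the coefficient of dx_i ∧ dx_j in alpha ∧ beta is (alpha_i * beta_j - alpha_j * beta_i). Collecting: alpha ∧ beta = (3*x) dx ∧ dy.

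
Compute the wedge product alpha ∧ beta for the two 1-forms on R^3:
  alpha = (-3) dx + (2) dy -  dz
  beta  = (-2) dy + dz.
alpha ∧ beta = (6) dx ∧ dy + (-3) dx ∧ dz

Distribute the wedge, using dx_i ∧ dx_j = -dx_j ∧ dx_i and dx_i ∧ dx_i = 0. For each pair (i, j) with i < j, the coefficient of dx_i ∧ dx_j in alpha ∧ beta is (alpha_i * beta_j - alpha_j * beta_i). Collecting: alpha ∧ beta = (6) dx ∧ dy + (-3) dx ∧ dz.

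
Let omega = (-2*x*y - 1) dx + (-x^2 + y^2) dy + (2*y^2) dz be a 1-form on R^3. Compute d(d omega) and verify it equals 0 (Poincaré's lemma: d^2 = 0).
d(d omega) = 0

Step 1: d omega = sum_{i<j} (∂f_j/∂x_i - ∂f_i/∂x_j) dx_i ∧ dx_j:
  coeff of dx ∧ dy: 0
  coeff of dx ∧ dz: 0
  coeff of dy ∧ dz: 4*y
Step 2: Apply d again to each 2-form coefficient. The only possible 3-form in R^3 is dx ∧ dy ∧ dz, with coefficient
  ∂(coeff of dy∧dz)/∂x - ∂(coeff of dx∧dz)/∂y + ∂(coeff of dx∧dy)/∂z
  = ∂/∂x (4*y) - ∂/∂y (0) + ∂/∂z (0).
Each of these terms simplifies to sums of mixed partials that cancel in pairs. The result is 0 (by equality of mixed partials for smooth functions — Schwarz / Clairaut).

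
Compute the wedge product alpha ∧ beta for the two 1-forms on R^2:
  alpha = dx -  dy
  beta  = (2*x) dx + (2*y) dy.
alpha ∧ beta = (2*x + 2*y) dx ∧ dy

Distribute the wedge, using dx_i ∧ dx_j = -dx_j ∧ dx_i and dx_i ∧ dx_i = 0. For each pair (i, j) with i < j, the coefficient of dx_i ∧ dx_j in alpha ∧ beta is (alpha_i * beta_j - alpha_j * beta_i). Collecting: alpha ∧ beta = (2*x + 2*y) dx ∧ dy.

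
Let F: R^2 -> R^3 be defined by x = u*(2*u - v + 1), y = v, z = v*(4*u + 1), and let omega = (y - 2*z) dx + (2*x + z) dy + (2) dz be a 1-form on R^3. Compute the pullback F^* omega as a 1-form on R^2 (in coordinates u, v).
F^* omega = (v*(-32*u^2 + 8*u*v - 12*u + v + 7)) du + (8*u^2*v + 4*u^2 + 3*u*v + 10*u + v + 2) dv

Using F^*(f dg) = (f ∘ F) d(g ∘ F), substitute each coordinate x_i by F_i(u, v) in f_i, and replace dx_i by d F_i = (∂F_i/∂u) du + (∂F_i/∂v) dv.
  For the x component: f_1(F) = v*(-8*u - 1); d F_1 = (4*u - v + 1) du + (-u) dv
  For the y component: f_2(F) = 4*u^2 + 2*u*v + 2*u + v; d F_2 = (0) du + (1) dv
  For the z component: f_3(F) = 2; d F_3 = (4*v) du + (4*u + 1) dv
Combining and collecting du, dv coefficients:
  coeff of du: v*(-32*u^2 + 8*u*v - 12*u + v + 7)
  coeff of dv: 8*u^2*v + 4*u^2 + 3*u*v + 10*u + v + 2
F^* omega = (v*(-32*u^2 + 8*u*v - 12*u + v + 7)) du + (8*u^2*v + 4*u^2 + 3*u*v + 10*u + v + 2) dv.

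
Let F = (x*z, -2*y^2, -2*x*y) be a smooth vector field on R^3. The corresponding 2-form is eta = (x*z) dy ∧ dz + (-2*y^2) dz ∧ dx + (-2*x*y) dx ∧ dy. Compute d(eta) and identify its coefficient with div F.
d(eta) = (-4*y + z) dx ∧ dy ∧ dz; div F = -4*y + z

For a 2-form in R^3 of the form above, applying d gives a 3-form with coefficient ∂P/∂x + ∂Q/∂y + ∂R/∂z:
  ∂P/∂x = z
  ∂Q/∂y = -4*y
  ∂R/∂z = 0
Sum = -4*y + z, which is exactly div F.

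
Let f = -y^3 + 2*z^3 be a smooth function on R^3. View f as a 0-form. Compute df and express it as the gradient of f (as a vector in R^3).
df = (0) dx + (-3*y^2) dy + (6*z^2) dz; grad f = (0, -3*y^2, 6*z^2)

For a 0-form f, d f = (∂f/∂x) dx + (∂f/∂y) dy + (∂f/∂z) dz. The components of the vector representation are exactly the entries of grad f in Cartesian coordinates:
  ∂f/∂x = 0
  ∂f/∂y = -3*y^2
  ∂f/∂z = 6*z^2.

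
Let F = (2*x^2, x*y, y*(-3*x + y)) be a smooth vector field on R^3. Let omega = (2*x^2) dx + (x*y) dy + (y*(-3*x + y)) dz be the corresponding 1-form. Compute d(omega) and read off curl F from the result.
d(omega) = (-3*x + 2*y) dy ∧ dz + (3*y) dz ∧ dx + (y) dx ∧ dy; curl F = (-3*x + 2*y, 3*y, y)

d omega = sum_{i<j} (∂f_j/∂x_i - ∂f_i/∂x_j) dx_i ∧ dx_j. Under the identification (dy ∧ dz, dz ∧ dx, dx ∧ dy) ↔ (e_x, e_y, e_z), the coefficients are exactly the components of curl F. Compute:
  ∂R/∂y - ∂Q/∂z = (-3*x + 2*y) - (0) = -3*x + 2*y
  ∂P/∂z - ∂R/∂x = (0) - (-3*y) = 3*y
  ∂Q/∂x - ∂P/∂y = (y) - (0) = y.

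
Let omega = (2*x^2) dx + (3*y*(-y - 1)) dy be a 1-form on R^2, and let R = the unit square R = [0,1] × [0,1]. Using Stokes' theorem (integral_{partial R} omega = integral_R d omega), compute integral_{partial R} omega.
integral_(partial R) omega = 0

Stokes: integral_partial_R omega = integral_R d omega with d omega = (∂Q/∂x - ∂P/∂y) dx ∧ dy.
  ∂Q/∂x = 0
  ∂P/∂y = 0
  integrand = ∂Q/∂x - ∂P/∂y = 0.
Integrating over R: integral_0^1 integral_0^1 (0) dx dy = 0.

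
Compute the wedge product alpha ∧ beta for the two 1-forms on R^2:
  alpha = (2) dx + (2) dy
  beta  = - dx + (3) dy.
alpha ∧ beta = (8) dx ∧ dy

Distribute the wedge, using dx_i ∧ dx_j = -dx_j ∧ dx_i and dx_i ∧ dx_i = 0. For each pair (i, j) with i < j, the coefficient of dx_i ∧ dx_j in alpha ∧ beta is (alpha_i * beta_j - alpha_j * beta_i). Collecting: alpha ∧ beta = (8) dx ∧ dy.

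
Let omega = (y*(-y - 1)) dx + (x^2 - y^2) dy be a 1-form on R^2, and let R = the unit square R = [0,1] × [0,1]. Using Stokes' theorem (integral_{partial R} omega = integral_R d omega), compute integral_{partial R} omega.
integral_(partial R) omega = 3

Stokes: integral_partial_R omega = integral_R d omega with d omega = (∂Q/∂x - ∂P/∂y) dx ∧ dy.
  ∂Q/∂x = 2*x
  ∂P/∂y = -2*y - 1
  integrand = ∂Q/∂x - ∂P/∂y = 2*x + 2*y + 1.
Integrating over R: integral_0^1 integral_0^1 (2*x + 2*y + 1) dx dy = 3.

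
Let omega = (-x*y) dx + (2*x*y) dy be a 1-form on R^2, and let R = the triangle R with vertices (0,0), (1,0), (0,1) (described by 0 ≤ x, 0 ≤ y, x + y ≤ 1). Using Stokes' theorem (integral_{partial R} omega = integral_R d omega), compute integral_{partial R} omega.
integral_(partial R) omega = 1/2

Stokes: integral_partial_R omega = integral_R d omega with d omega = (∂Q/∂x - ∂P/∂y) dx ∧ dy.
  ∂Q/∂x = 2*y
  ∂P/∂y = -x
  integrand = ∂Q/∂x - ∂P/∂y = x + 2*y.
Integrating over R: integral_0^1 integral_0^{1-x} (x + 2*y) dy dx = 1/2.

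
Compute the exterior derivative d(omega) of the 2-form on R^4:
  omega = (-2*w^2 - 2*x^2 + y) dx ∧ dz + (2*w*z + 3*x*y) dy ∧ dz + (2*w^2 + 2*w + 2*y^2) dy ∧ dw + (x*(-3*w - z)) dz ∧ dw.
d(omega) = (3*y - 1) dx ∧ dy ∧ dz + (-7*w - z) dx ∧ dz ∧ dw + (2*z) dy ∧ dz ∧ dw

For a 2-form omega = sum_{i<j} g_{ij} dx_i ∧ dx_j, the exterior derivative is
  d(omega) = sum_{i<j} d(g_{ij}) ∧ dx_i ∧ dx_j = sum_{i<j, k} (∂g_{ij}/∂x_k) dx_k ∧ dx_i ∧ dx_j.
Expand each term, using dx_k ∧ dx_i ∧ dx_j = sgn(permutation) dx_{(a)} ∧ dx_{(b)} ∧ dx_{(c)} with (a < b < c) sorted:
  d(-2*w^2 - 2*x^2 + y) includes (∂/∂y)(-2*w^2 - 2*x^2 + y) dy = (1) dy, which multiplied by dx ∧ dz gives (-1) dx ∧ dy ∧ dz
  d(-2*w^2 - 2*x^2 + y) includes (∂/∂w)(-2*w^2 - 2*x^2 + y) dw = (-4*w) dw, which multiplied by dx ∧ dz gives (-4*w) dx ∧ dz ∧ dw
  d(2*w*z + 3*x*y) includes (∂/∂x)(2*w*z + 3*x*y) dx = (3*y) dx, which multiplied by dy ∧ dz gives (3*y) dx ∧ dy ∧ dz
  d(2*w*z + 3*x*y) includes (∂/∂w)(2*w*z + 3*x*y) dw = (2*z) dw, which multiplied by dy ∧ dz gives (2*z) dy ∧ dz ∧ dw
  d(x*(-3*w - z)) includes (∂/∂x)(x*(-3*w - z)) dx = (-3*w - z) dx, which multiplied by dz ∧ dw gives (-3*w - z) dx ∧ dz ∧ dw
Collecting like 3-forms: d(omega) = (3*y - 1) dx ∧ dy ∧ dz + (-7*w - z) dx ∧ dz ∧ dw + (2*z) dy ∧ dz ∧ dw.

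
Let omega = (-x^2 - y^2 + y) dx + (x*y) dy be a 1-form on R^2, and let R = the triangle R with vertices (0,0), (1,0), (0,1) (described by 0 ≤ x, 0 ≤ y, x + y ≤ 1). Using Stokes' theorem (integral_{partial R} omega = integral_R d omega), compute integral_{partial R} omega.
integral_(partial R) omega = 0

Stokes: integral_partial_R omega = integral_R d omega with d omega = (∂Q/∂x - ∂P/∂y) dx ∧ dy.
  ∂Q/∂x = y
  ∂P/∂y = 1 - 2*y
  integrand = ∂Q/∂x - ∂P/∂y = 3*y - 1.
Integrating over R: integral_0^1 integral_0^{1-x} (3*y - 1) dy dx = 0.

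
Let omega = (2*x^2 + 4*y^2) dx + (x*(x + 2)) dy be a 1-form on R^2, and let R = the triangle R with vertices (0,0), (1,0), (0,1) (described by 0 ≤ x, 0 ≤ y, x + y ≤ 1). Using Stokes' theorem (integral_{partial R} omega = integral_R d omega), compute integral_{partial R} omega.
integral_(partial R) omega = 0

Stokes: integral_partial_R omega = integral_R d omega with d omega = (∂Q/∂x - ∂P/∂y) dx ∧ dy.
  ∂Q/∂x = 2*x + 2
  ∂P/∂y = 8*y
  integrand = ∂Q/∂x - ∂P/∂y = 2*x - 8*y + 2.
Integrating over R: integral_0^1 integral_0^{1-x} (2*x - 8*y + 2) dy dx = 0.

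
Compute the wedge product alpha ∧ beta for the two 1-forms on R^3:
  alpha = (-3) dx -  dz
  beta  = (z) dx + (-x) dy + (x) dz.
alpha ∧ beta = (3*x) dx ∧ dy + (-3*x + z) dx ∧ dz + (-x) dy ∧ dz

Distribute the wedge, using dx_i ∧ dx_j = -dx_j ∧ dx_i and dx_i ∧ dx_i = 0. For each pair (i, j) with i < j, the coefficient of dx_i ∧ dx_j in alpha ∧ beta is (alpha_i * beta_j - alpha_j * beta_i). Collecting: alpha ∧ beta = (3*x) dx ∧ dy + (-3*x + z) dx ∧ dz + (-x) dy ∧ dz.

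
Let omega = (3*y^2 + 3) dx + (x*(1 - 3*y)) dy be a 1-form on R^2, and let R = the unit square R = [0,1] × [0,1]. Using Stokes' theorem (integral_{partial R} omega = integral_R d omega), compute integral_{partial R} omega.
integral_(partial R) omega = -7/2

Stokes: integral_partial_R omega = integral_R d omega with d omega = (∂Q/∂x - ∂P/∂y) dx ∧ dy.
  ∂Q/∂x = 1 - 3*y
  ∂P/∂y = 6*y
  integrand = ∂Q/∂x - ∂P/∂y = 1 - 9*y.
Integrating over R: integral_0^1 integral_0^1 (1 - 9*y) dx dy = -7/2.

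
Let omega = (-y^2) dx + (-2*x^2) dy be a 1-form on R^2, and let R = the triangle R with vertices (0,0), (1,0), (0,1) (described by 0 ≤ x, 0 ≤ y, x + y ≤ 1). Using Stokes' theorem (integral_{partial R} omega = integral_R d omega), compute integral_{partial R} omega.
integral_(partial R) omega = -1/3

Stokes: integral_partial_R omega = integral_R d omega with d omega = (∂Q/∂x - ∂P/∂y) dx ∧ dy.
  ∂Q/∂x = -4*x
  ∂P/∂y = -2*y
  integrand = ∂Q/∂x - ∂P/∂y = -4*x + 2*y.
Integrating over R: integral_0^1 integral_0^{1-x} (-4*x + 2*y) dy dx = -1/3.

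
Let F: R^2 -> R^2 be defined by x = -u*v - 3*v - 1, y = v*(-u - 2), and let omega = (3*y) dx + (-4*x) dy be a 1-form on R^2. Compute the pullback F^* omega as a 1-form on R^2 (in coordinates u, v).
F^* omega = (v*(-u*v - 6*v - 4)) du + (-u^2*v - 5*u*v - 4*u - 6*v - 8) dv

Using F^*(f dg) = (f ∘ F) d(g ∘ F), substitute each coordinate x_i by F_i(u, v) in f_i, and replace dx_i by d F_i = (∂F_i/∂u) du + (∂F_i/∂v) dv.
  For the x component: f_1(F) = 3*v*(-u - 2); d F_1 = (-v) du + (-u - 3) dv
  For the y component: f_2(F) = 4*u*v + 12*v + 4; d F_2 = (-v) du + (-u - 2) dv
Combining and collecting du, dv coefficients:
  coeff of du: v*(-u*v - 6*v - 4)
  coeff of dv: -u^2*v - 5*u*v - 4*u - 6*v - 8
F^* omega = (v*(-u*v - 6*v - 4)) du + (-u^2*v - 5*u*v - 4*u - 6*v - 8) dv.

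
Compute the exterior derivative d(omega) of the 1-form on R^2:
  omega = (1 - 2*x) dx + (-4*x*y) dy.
d(omega) = (-4*y) dx ∧ dy

For a 1-form omega = sum_i f_i dx_i, the exterior derivative is
  d(omega) = sum_{i < j} (∂f_j/∂x_i - ∂f_i/∂x_j) dx_i ∧ dx_j.
  coefficient of dx ∧ dy: ∂f_2/∂x - ∂f_1/∂y = ∂(-4*x*y)/∂x - ∂(1 - 2*x)/∂y = -4*y
Assembling: d(omega) = (-4*y) dx ∧ dy.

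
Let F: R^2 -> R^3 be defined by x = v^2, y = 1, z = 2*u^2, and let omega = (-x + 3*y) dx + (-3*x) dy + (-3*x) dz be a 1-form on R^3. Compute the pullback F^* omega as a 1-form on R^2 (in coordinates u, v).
F^* omega = (-12*u*v^2) du + (2*v*(3 - v^2)) dv

Using F^*(f dg) = (f ∘ F) d(g ∘ F), substitute each coordinate x_i by F_i(u, v) in f_i, and replace dx_i by d F_i = (∂F_i/∂u) du + (∂F_i/∂v) dv.
  For the x component: f_1(F) = 3 - v^2; d F_1 = (0) du + (2*v) dv
  For the y component: f_2(F) = -3*v^2; d F_2 = (0) du + (0) dv
  For the z component: f_3(F) = -3*v^2; d F_3 = (4*u) du + (0) dv
Combining and collecting du, dv coefficients:
  coeff of du: -12*u*v^2
  coeff of dv: 2*v*(3 - v^2)
F^* omega = (-12*u*v^2) du + (2*v*(3 - v^2)) dv.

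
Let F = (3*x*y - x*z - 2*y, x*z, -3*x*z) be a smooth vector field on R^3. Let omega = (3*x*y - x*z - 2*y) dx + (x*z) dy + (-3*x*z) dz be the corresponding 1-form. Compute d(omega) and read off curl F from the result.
d(omega) = (-x) dy ∧ dz + (-x + 3*z) dz ∧ dx + (-3*x + z + 2) dx ∧ dy; curl F = (-x, -x + 3*z, -3*x + z + 2)

d omega = sum_{i<j} (∂f_j/∂x_i - ∂f_i/∂x_j) dx_i ∧ dx_j. Under the identification (dy ∧ dz, dz ∧ dx, dx ∧ dy) ↔ (e_x, e_y, e_z), the coefficients are exactly the components of curl F. Compute:
  ∂R/∂y - ∂Q/∂z = (0) - (x) = -x
  ∂P/∂z - ∂R/∂x = (-x) - (-3*z) = -x + 3*z
  ∂Q/∂x - ∂P/∂y = (z) - (3*x - 2) = -3*x + z + 2.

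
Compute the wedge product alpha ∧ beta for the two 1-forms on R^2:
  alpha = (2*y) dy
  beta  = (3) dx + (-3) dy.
alpha ∧ beta = (-6*y) dx ∧ dy

Distribute the wedge, using dx_i ∧ dx_j = -dx_j ∧ dx_i and dx_i ∧ dx_i = 0. For each pair (i, j) with i < j, the coefficient of dx_i ∧ dx_j in alpha ∧ beta is (alpha_i * beta_j - alpha_j * beta_i). Collecting: alpha ∧ beta = (-6*y) dx ∧ dy.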